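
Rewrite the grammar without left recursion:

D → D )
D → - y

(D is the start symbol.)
D → - y D'
D' → ) D'
D' → ε

D is directly left-recursive. The standard transformation for
  A → A α₁ | ... | A α_m | β₁ | ... | β_n
is
  A  → β₁ A' | ... | β_n A'
  A' → α₁ A' | ... | α_m A' | ε

D → - y becomes D → - y D'
D → D ) becomes D' → ) D'
Add D' → ε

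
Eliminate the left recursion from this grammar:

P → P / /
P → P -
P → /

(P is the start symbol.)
P → / P'
P' → / / P'
P' → - P'
P' → ε

P is directly left-recursive. The standard transformation for
  A → A α₁ | ... | A α_m | β₁ | ... | β_n
is
  A  → β₁ A' | ... | β_n A'
  A' → α₁ A' | ... | α_m A' | ε

P → / becomes P → / P'
P → P / / becomes P' → / / P'
P → P - becomes P' → - P'
Add P' → ε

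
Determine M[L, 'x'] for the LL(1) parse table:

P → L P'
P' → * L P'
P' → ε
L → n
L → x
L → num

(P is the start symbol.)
L → x

To find M[L, 'x'], we find productions for L where 'x' is in the predict set (PREDICT(N → α) = (FIRST(α) \ {ε}) ∪ (FOLLOW(N) if α ⇒* ε)).

L → n: PREDICT = { 'n' }
L → x: PREDICT = { 'x' }
  'x' is in predict set, so this production goes in M[L, 'x']
L → num: PREDICT = { 'num' }

M[L, 'x'] = L → x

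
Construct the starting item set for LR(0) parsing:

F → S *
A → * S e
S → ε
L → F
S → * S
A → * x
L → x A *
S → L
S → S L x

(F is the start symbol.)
{ [F → . S *], [F' → . F], [L → . F], [L → . x A *], [S → . * S], [S → . L], [S → . S L x], [S → .] }

First, augment the grammar with F' → F
I₀ = CLOSURE({ [F' → . F] }):
  [F' → . F] has the dot before F: add [F → . S *]
  [F → . S *] has the dot before S: add [S → .], [S → . * S], [S → . L], [S → . S L x]
  [S → . L] has the dot before L: add [L → . F], [L → . x A *]
No further items can be added.

I₀ = { [F → . S *], [F' → . F], [L → . F], [L → . x A *], [S → . * S], [S → . L], [S → . S L x], [S → .] }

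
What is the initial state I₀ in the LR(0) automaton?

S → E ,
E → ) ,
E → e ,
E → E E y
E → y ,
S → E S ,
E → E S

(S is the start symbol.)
{ [E → . ) ,], [E → . E E y], [E → . E S], [E → . e ,], [E → . y ,], [S → . E ,], [S → . E S ,], [S' → . S] }

First, augment the grammar with S' → S
I₀ = CLOSURE({ [S' → . S] }):
  [S' → . S] has the dot before S: add [S → . E ,], [S → . E S ,]
  [S → . E ,] has the dot before E: add [E → . ) ,], [E → . e ,], [E → . E E y], [E → . y ,], [E → . E S]
No further items can be added.

I₀ = { [E → . ) ,], [E → . E E y], [E → . E S], [E → . e ,], [E → . y ,], [S → . E ,], [S → . E S ,], [S' → . S] }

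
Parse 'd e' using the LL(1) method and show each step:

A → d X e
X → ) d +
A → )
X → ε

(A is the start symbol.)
Stack is shown with the top on the left.

Stack    Input  Action
----------------------
A $      d e $  output A → d X e
d X e $  d e $  match 'd'
X e $    e $    output X → ε
e $      e $    match 'e'
$        $      accept

The string is accepted.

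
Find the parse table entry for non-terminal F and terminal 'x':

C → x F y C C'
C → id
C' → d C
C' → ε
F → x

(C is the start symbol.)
F → x

To find M[F, 'x'], we find productions for F where 'x' is in the predict set (PREDICT(N → α) = (FIRST(α) \ {ε}) ∪ (FOLLOW(N) if α ⇒* ε)).

F → x: PREDICT = { 'x' }
  'x' is in predict set, so this production goes in M[F, 'x']

M[F, 'x'] = F → x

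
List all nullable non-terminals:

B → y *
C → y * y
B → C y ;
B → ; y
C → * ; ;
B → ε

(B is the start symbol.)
ε-productions: B → ε
So B is immediately nullable.
No further non-terminal can be added: every production for the remaining non-terminals contains a terminal or a non-nullable non-terminal.
Nullable = { 'B' }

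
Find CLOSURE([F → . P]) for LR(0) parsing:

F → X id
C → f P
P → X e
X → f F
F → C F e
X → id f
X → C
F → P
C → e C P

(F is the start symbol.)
{ [C → . e C P], [C → . f P], [F → . P], [P → . X e], [X → . C], [X → . f F], [X → . id f] }

To compute CLOSURE, for each item [A → α.Bβ] where B is a non-terminal, add [B → .γ] for all productions B → γ; repeat for the newly added items until nothing changes.

Start with: [F → . P]
  [F → . P] has the dot before P: add [P → . X e]
  [P → . X e] has the dot before X: add [X → . f F], [X → . id f], [X → . C]
  [X → . C] has the dot before C: add [C → . f P], [C → . e C P]
No further items can be added.

CLOSURE = { [C → . e C P], [C → . f P], [F → . P], [P → . X e], [X → . C], [X → . f F], [X → . id f] }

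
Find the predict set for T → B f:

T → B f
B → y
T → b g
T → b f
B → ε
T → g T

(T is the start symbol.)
{ 'f', 'y' }

PREDICT(T → B f) = (FIRST(RHS) \ {ε}) ∪ (FOLLOW(T) if ε ∈ FIRST(RHS), i.e. RHS ⇒* ε)
FIRST(B) = { 'y', ε }
FIRST(B f) = { 'f', 'y' }
ε ∉ FIRST(B f), so FOLLOW(T) is not added.
PREDICT(T → B f) = { 'f', 'y' }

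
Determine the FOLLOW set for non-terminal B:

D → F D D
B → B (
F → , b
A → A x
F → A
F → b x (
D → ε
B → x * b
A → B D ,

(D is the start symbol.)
{ '(', ',', 'b', 'x' }

To compute FOLLOW(B), find every occurrence of B on a right-hand side N → α B β: add FIRST(β) \ {ε}, and if β is empty or nullable also add FOLLOW(N). Iterate to a fixed point.

In B → B (: B is followed by '(', add FIRST('(') \ {ε} = { '(' }
In A → B D ,: B is followed by D ',', add FIRST(D ',') \ {ε} = { ',', 'b', 'x' }

Taking the union: FOLLOW(B) = { '(', ',', 'b', 'x' }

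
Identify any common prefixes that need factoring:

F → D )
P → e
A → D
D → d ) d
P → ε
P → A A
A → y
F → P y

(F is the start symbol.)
Left-factoring is needed when two productions for the same non-terminal
share a common prefix on the right-hand side.

Productions for F:
  F → D )
  F → P y
Productions for P:
  P → e
  P → ε
  P → A A
Productions for A:
  A → D
  A → y

No common prefixes found.

Answer: No, left-factoring is not needed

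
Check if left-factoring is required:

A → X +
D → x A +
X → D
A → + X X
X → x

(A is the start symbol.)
Left-factoring is needed when two productions for the same non-terminal
share a common prefix on the right-hand side.

Productions for A:
  A → X +
  A → + X X
Productions for X:
  X → D
  X → x

No common prefixes found.

Answer: No, left-factoring is not needed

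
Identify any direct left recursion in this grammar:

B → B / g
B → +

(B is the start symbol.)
Yes, B is left-recursive

B → B / g: LEFT RECURSIVE (starts with B)
B → +: starts with '+'

The grammar has direct left recursion on: B.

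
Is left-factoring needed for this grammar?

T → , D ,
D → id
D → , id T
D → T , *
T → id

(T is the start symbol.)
Left-factoring is needed when two productions for the same non-terminal
share a common prefix on the right-hand side.

Productions for T:
  T → , D ,
  T → id
Productions for D:
  D → id
  D → , id T
  D → T , *

No common prefixes found.

Answer: No, left-factoring is not needed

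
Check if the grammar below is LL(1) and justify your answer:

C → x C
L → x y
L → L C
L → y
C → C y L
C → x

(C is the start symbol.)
Relevant sets:
  FIRST(C) = { 'x' }
  FIRST(L) = { 'x', 'y' }

For C:
  PREDICT(C → x C) = { 'x' }
  PREDICT(C → C y L) = { 'x' }
  PREDICT(C → x) = { 'x' }
For L:
  PREDICT(L → x y) = { 'x' }
  PREDICT(L → L C) = { 'x', 'y' }
  PREDICT(L → y) = { 'y' }

Conflict found: Predict set conflict for C: { 'x' }
The grammar is NOT LL(1).

Answer: No. Predict set conflict for C: { 'x' }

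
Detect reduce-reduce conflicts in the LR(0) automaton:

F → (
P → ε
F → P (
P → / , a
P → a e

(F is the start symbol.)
No reduce-reduce conflicts

Augment with F' → F and build the canonical LR(0) collection (I0 = CLOSURE({[F' → . F]}), then GOTO on every symbol after a dot until no new states appear). It has 10 states:
  I0: { [F → . (], [F → . P (], [F' → . F], [P → . / , a], [P → . a e], [P → .] }  — shift, reduce
  I1: { [F → ( .] }  — reduce
  I2: { [P → / . , a] }  — shift
  I3: { [F' → F .] }  — accept
  I4: { [F → P . (] }  — shift
  I5: { [P → a . e] }  — shift
  I6: { [P → a e .] }  — reduce
  I7: { [F → P ( .] }  — reduce
  I8: { [P → / , . a] }  — shift
  I9: { [P → / , a .] }  — reduce

No state contains more than one complete item.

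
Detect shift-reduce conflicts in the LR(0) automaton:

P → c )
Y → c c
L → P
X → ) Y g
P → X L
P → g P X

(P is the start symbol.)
Augment with P' → P and build the canonical LR(0) collection (I0 = CLOSURE({[P' → . P]}), then GOTO on every symbol after a dot until no new states appear). It has 15 states:
  I0: { [P → . X L], [P → . c )], [P → . g P X], [P' → . P], [X → . ) Y g] }  — shift
  I1: { [X → ) . Y g], [Y → . c c] }  — shift
  I2: { [P' → P .] }  — accept
  I3: { [L → . P], [P → . X L], [P → . c )], [P → . g P X], [P → X . L], [X → . ) Y g] }  — shift
  I4: { [P → c . )] }  — shift
  I5: { [P → . X L], [P → . c )], [P → . g P X], [P → g . P X], [X → . ) Y g] }  — shift
  I6: { [P → g P . X], [X → . ) Y g] }  — shift
  I7: { [P → g P X .] }  — reduce
  I8: { [P → c ) .] }  — reduce
  I9: { [P → X L .] }  — reduce
  I10: { [L → P .] }  — reduce
  I11: { [X → ) Y . g] }  — shift
  I12: { [Y → c . c] }  — shift
  I13: { [Y → c c .] }  — reduce
  I14: { [X → ) Y g .] }  — reduce

No state contains both a complete item and a shift item.

Answer: No shift-reduce conflicts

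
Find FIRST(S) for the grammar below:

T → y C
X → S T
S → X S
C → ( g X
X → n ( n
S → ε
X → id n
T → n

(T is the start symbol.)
FIRST sets of the other non-terminals involved (by the same procedure, iterated to a fixed point):
  FIRST(X) = { 'id', 'n', 'y' }

From S → X S:
  - X is a non-terminal: add FIRST(X) \ {ε} = { 'id', 'n', 'y' }
    X is not nullable, so stop
From S → ε:
  - ε-production, so ε ∈ FIRST(S)

Collecting: FIRST(S) = { 'id', 'n', 'y', ε }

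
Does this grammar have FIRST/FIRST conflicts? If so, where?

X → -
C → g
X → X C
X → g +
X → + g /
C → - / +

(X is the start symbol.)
A FIRST/FIRST conflict occurs when two productions N → α and N → β for the same non-terminal have FIRST(α) ∩ FIRST(β) ≠ ∅ (with ε ∈ FIRST of a nullable right-hand side, so two nullable alternatives also conflict).

FIRST sets of the non-terminals at (or reachable through a nullable prefix from) the front of some alternative:
  FIRST(X) = { '+', '-', 'g' }

Productions for X:
  X → -: FIRST = { '-' }
  X → X C: FIRST = { '+', '-', 'g' }
  X → g +: FIRST = { 'g' }
  X → + g /: FIRST = { '+' }
Productions for C:
  C → g: FIRST = { 'g' }
  C → - / +: FIRST = { '-' }

Conflict for X: X → - and X → X C
  Overlap: { '-' }
Conflict for X: X → X C and X → g +
  Overlap: { 'g' }
Conflict for X: X → X C and X → + g /
  Overlap: { '+' }

Answer: Yes. X → '-' / X → X C on { '-' }; X → X C / X → g '+' on { 'g' }; X → X C / X → '+' g '/' on { '+' }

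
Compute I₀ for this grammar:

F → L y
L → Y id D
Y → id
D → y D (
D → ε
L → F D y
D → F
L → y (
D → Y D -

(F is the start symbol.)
First, augment the grammar with F' → F
I₀ = CLOSURE({ [F' → . F] }):
  [F' → . F] has the dot before F: add [F → . L y]
  [F → . L y] has the dot before L: add [L → . Y id D], [L → . F D y], [L → . y (]
  [L → . Y id D] has the dot before Y: add [Y → . id]
No further items can be added.

I₀ = { [F → . L y], [F' → . F], [L → . F D y], [L → . Y id D], [L → . y (], [Y → . id] }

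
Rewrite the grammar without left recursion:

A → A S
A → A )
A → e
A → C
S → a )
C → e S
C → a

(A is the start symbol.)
A → e A'
A → C A'
A' → S A'
A' → ) A'
A' → ε
S → a )
C → e S
C → a

A is directly left-recursive. The standard transformation for
  A → A α₁ | ... | A α_m | β₁ | ... | β_n
is
  A  → β₁ A' | ... | β_n A'
  A' → α₁ A' | ... | α_m A' | ε

A → e becomes A → e A'
A → C becomes A → C A'
A → A S becomes A' → S A'
A → A ) becomes A' → ) A'
Add A' → ε

Productions for other non-terminals are unchanged:
  S → a )
  C → e S
  C → a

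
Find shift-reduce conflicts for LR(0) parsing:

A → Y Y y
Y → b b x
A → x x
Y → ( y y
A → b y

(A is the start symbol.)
A shift-reduce conflict occurs when an LR(0) state has both:
  - a complete (reduce) item [A → α .] (dot at the end), and
  - a shift item [B → β . c γ] (dot before a terminal).

Augment with A' → A and build the canonical LR(0) collection (I0 = CLOSURE({[A' → . A]}), then GOTO on every symbol after a dot until no new states appear). It has 15 states:
  I0: { [A → . Y Y y], [A → . b y], [A → . x x], [A' → . A], [Y → . ( y y], [Y → . b b x] }  — shift
  I1: { [Y → ( . y y] }  — shift
  I2: { [A' → A .] }  — accept
  I3: { [A → Y . Y y], [Y → . ( y y], [Y → . b b x] }  — shift
  I4: { [A → b . y], [Y → b . b x] }  — shift
  I5: { [A → x . x] }  — shift
  I6: { [A → x x .] }  — reduce
  I7: { [Y → b b . x] }  — shift
  I8: { [A → b y .] }  — reduce
  I9: { [Y → b b x .] }  — reduce
  I10: { [A → Y Y . y] }  — shift
  I11: { [Y → b . b x] }  — shift
  I12: { [A → Y Y y .] }  — reduce
  I13: { [Y → ( y . y] }  — shift
  I14: { [Y → ( y y .] }  — reduce

No state contains both a complete item and a shift item.

Answer: No shift-reduce conflicts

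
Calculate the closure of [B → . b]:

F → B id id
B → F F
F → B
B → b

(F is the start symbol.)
{ [B → . b] }

Start with: [B → . b]
The dot precedes the terminal b, so nothing is added.

CLOSURE = { [B → . b] }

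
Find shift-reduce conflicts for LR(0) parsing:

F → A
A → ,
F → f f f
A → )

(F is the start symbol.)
Augment with F' → F and build the canonical LR(0) collection (I0 = CLOSURE({[F' → . F]}), then GOTO on every symbol after a dot until no new states appear). It has 8 states:
  I0: { [A → . )], [A → . ,], [F → . A], [F → . f f f], [F' → . F] }  — shift
  I1: { [A → ) .] }  — reduce
  I2: { [A → , .] }  — reduce
  I3: { [F → A .] }  — reduce
  I4: { [F' → F .] }  — accept
  I5: { [F → f . f f] }  — shift
  I6: { [F → f f . f] }  — shift
  I7: { [F → f f f .] }  — reduce

No state contains both a complete item and a shift item.

Answer: No shift-reduce conflicts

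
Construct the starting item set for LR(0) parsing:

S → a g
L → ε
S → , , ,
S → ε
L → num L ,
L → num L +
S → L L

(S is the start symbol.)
{ [L → . num L +], [L → . num L ,], [L → .], [S → . , , ,], [S → . L L], [S → . a g], [S → .], [S' → . S] }

First, augment the grammar with S' → S
I₀ = CLOSURE({ [S' → . S] }):
  [S' → . S] has the dot before S: add [S → . a g], [S → . , , ,], [S → .], [S → . L L]
  [S → . L L] has the dot before L: add [L → .], [L → . num L ,], [L → . num L +]
No further items can be added.

I₀ = { [L → . num L +], [L → . num L ,], [L → .], [S → . , , ,], [S → . L L], [S → . a g], [S → .], [S' → . S] }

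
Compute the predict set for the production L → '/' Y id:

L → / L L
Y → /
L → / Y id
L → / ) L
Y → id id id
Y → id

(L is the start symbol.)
PREDICT(L → '/' Y id) = (FIRST(RHS) \ {ε}) ∪ (FOLLOW(L) if ε ∈ FIRST(RHS), i.e. RHS ⇒* ε)
FIRST('/' Y id) = { '/' }
ε ∉ FIRST('/' Y id), so FOLLOW(L) is not added.
PREDICT(L → '/' Y id) = { '/' }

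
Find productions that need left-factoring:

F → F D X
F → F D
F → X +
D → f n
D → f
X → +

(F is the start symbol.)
Left-factoring is needed when two productions for the same non-terminal
share a common prefix on the right-hand side.

Productions for F:
  F → F D X
  F → F D
  F → X +
Productions for D:
  D → f n
  D → f

Found common prefix 'F D' in productions for F
Found common prefix 'f' in productions for D

Answer: Yes, F has productions with common prefix 'F D'; D has productions with common prefix 'f'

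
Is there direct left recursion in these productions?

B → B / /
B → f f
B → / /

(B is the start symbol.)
Yes, B is left-recursive

Direct left recursion occurs when N → N α for some non-terminal N (the right-hand side begins with the left-hand side itself).

B → B / /: LEFT RECURSIVE (starts with B)
B → f f: starts with f
B → / /: starts with '/'

The grammar has direct left recursion on: B.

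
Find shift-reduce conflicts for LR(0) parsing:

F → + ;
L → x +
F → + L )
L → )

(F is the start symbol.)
No shift-reduce conflicts

A shift-reduce conflict occurs when an LR(0) state has both:
  - a complete (reduce) item [A → α .] (dot at the end), and
  - a shift item [B → β . c γ] (dot before a terminal).

Augment with F' → F and build the canonical LR(0) collection (I0 = CLOSURE({[F' → . F]}), then GOTO on every symbol after a dot until no new states appear). It has 9 states:
  I0: { [F → . + ;], [F → . + L )], [F' → . F] }  — shift
  I1: { [F → + . ;], [F → + . L )], [L → . )], [L → . x +] }  — shift
  I2: { [F' → F .] }  — accept
  I3: { [L → ) .] }  — reduce
  I4: { [F → + ; .] }  — reduce
  I5: { [F → + L . )] }  — shift
  I6: { [L → x . +] }  — shift
  I7: { [L → x + .] }  — reduce
  I8: { [F → + L ) .] }  — reduce

No state contains both a complete item and a shift item.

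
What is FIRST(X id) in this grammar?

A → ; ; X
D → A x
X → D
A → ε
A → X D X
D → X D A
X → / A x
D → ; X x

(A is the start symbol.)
FIRST sets of the non-terminals involved (from the grammar, by fixed-point iteration):
  FIRST(X) = { '/', ';', 'x' }

To compute FIRST(X id), process the symbols left to right:
Symbol X is a non-terminal. Add FIRST(X) \ {ε} = { '/', ';', 'x' }
X is not nullable (ε ∉ FIRST(X)), so stop here.
FIRST(X id) = { '/', ';', 'x' }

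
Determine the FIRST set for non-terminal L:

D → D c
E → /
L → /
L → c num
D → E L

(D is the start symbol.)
To compute FIRST(L), examine every production with L on the left-hand side, reading each right-hand side left to right until a non-nullable symbol is reached.

From L → /:
  - '/' is a terminal: add '/' and stop
From L → c num:
  - c is a terminal: add 'c' and stop

Collecting: FIRST(L) = { '/', 'c' }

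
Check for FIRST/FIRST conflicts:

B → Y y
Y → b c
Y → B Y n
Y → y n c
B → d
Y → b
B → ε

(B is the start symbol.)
Yes. B → Y y / B → d on { 'd' }; Y → b c / Y → B Y n on { 'b' }; Y → b c / Y → b on { 'b' }; Y → B Y n / Y → y n c on { 'y' }; Y → B Y n / Y → b on { 'b' }

A FIRST/FIRST conflict occurs when two productions N → α and N → β for the same non-terminal have FIRST(α) ∩ FIRST(β) ≠ ∅ (with ε ∈ FIRST of a nullable right-hand side, so two nullable alternatives also conflict).

FIRST sets of the non-terminals at (or reachable through a nullable prefix from) the front of some alternative:
  FIRST(Y) = { 'b', 'd', 'y' }
  FIRST(B) = { 'b', 'd', 'y', ε }

Productions for B:
  B → Y y: FIRST = { 'b', 'd', 'y' }
  B → d: FIRST = { 'd' }
  B → ε: FIRST = { ε }
Productions for Y:
  Y → b c: FIRST = { 'b' }
  Y → B Y n: FIRST = { 'b', 'd', 'y' }
  Y → y n c: FIRST = { 'y' }
  Y → b: FIRST = { 'b' }

Conflict for B: B → Y y and B → d
  Overlap: { 'd' }
Conflict for Y: Y → b c and Y → B Y n
  Overlap: { 'b' }
Conflict for Y: Y → b c and Y → b
  Overlap: { 'b' }
Conflict for Y: Y → B Y n and Y → y n c
  Overlap: { 'y' }
Conflict for Y: Y → B Y n and Y → b
  Overlap: { 'b' }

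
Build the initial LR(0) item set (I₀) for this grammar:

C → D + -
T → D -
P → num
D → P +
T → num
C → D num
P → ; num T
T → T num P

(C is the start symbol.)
{ [C → . D + -], [C → . D num], [C' → . C], [D → . P +], [P → . ; num T], [P → . num] }

First, augment the grammar with C' → C
I₀ = CLOSURE({ [C' → . C] }):
  [C' → . C] has the dot before C: add [C → . D + -], [C → . D num]
  [C → . D + -] has the dot before D: add [D → . P +]
  [D → . P +] has the dot before P: add [P → . num], [P → . ; num T]
No further items can be added.

I₀ = { [C → . D + -], [C → . D num], [C' → . C], [D → . P +], [P → . ; num T], [P → . num] }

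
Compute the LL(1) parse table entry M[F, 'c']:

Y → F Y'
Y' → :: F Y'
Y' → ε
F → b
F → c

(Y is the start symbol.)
F → c

To find M[F, 'c'], we find productions for F where 'c' is in the predict set (PREDICT(N → α) = (FIRST(α) \ {ε}) ∪ (FOLLOW(N) if α ⇒* ε)).

F → b: PREDICT = { 'b' }
F → c: PREDICT = { 'c' }
  'c' is in predict set, so this production goes in M[F, 'c']

M[F, 'c'] = F → c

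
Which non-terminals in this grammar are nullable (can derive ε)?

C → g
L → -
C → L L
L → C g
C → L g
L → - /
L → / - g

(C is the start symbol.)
None

A non-terminal is nullable if it can derive ε (the empty string): either it has an ε-production, or it has a production whose right-hand side consists entirely of nullable non-terminals.

There are no ε-productions, so no non-terminal can derive ε.
No non-terminals are nullable.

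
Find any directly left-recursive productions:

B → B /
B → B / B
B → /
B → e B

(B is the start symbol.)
B → B /: LEFT RECURSIVE (starts with B)
B → B / B: LEFT RECURSIVE (starts with B)
B → /: starts with '/'
B → e B: starts with e

The grammar has direct left recursion on: B.

Answer: Yes, B is left-recursive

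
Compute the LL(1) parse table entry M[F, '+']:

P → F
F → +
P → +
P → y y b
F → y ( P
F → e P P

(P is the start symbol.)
F → +

To find M[F, '+'], we find productions for F where '+' is in the predict set (PREDICT(N → α) = (FIRST(α) \ {ε}) ∪ (FOLLOW(N) if α ⇒* ε)).

F → +: PREDICT = { '+' }
  '+' is in predict set, so this production goes in M[F, '+']
F → y ( P: PREDICT = { 'y' }
F → e P P: PREDICT = { 'e' }

M[F, '+'] = F → +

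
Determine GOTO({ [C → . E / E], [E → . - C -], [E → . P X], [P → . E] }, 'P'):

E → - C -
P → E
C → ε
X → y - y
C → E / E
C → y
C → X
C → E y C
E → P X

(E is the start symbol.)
{ [E → P . X], [X → . y - y] }

GOTO(I, 'P') = CLOSURE({ [A → αX.β] : [A → α.Xβ] ∈ I, X = 'P' })

Items with dot before 'P', with the dot advanced:
  [E → . P X] → [E → P . X]
Closure of the advanced items:
  [E → P . X] has the dot before X: add [X → . y - y]

GOTO = { [E → P . X], [X → . y - y] }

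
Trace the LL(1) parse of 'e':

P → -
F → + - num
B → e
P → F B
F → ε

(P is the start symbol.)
LL(1) parsing maintains a stack (initially the start symbol over $) and the input. At each step: if the stack top is a terminal, match it against the current input token; if it is a non-terminal N, replace it with the RHS of M[N, lookahead] (the unique production whose predict set contains the lookahead).

Stack is shown with the top on the left.

Stack  Input  Action
--------------------
P $    e $    output P → F B
F B $  e $    output F → ε
B $    e $    output B → e
e $    e $    match 'e'
$      $      accept

The string is accepted.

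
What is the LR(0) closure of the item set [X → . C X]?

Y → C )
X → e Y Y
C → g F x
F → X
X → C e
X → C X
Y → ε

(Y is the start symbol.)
{ [C → . g F x], [X → . C X] }

To compute CLOSURE, for each item [A → α.Bβ] where B is a non-terminal, add [B → .γ] for all productions B → γ; repeat for the newly added items until nothing changes.

Start with: [X → . C X]
  [X → . C X] has the dot before C: add [C → . g F x]
No further items can be added.

CLOSURE = { [C → . g F x], [X → . C X] }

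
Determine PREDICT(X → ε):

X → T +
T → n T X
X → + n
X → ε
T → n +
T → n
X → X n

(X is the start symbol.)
PREDICT(X → ε) = (FIRST(RHS) \ {ε}) ∪ (FOLLOW(X) if ε ∈ FIRST(RHS), i.e. RHS ⇒* ε)
The right-hand side is ε (FIRST(ε) = { ε }), so the predict set is FOLLOW(X) = { $, '+', 'n' }
PREDICT(X → ε) = { $, '+', 'n' }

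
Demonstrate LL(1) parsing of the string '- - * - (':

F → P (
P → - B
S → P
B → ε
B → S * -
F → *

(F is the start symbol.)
LL(1) parsing maintains a stack (initially the start symbol over $) and the input. At each step: if the stack top is a terminal, match it against the current input token; if it is a non-terminal N, replace it with the RHS of M[N, lookahead] (the unique production whose predict set contains the lookahead).

Stack is shown with the top on the left.

Stack        Input        Action
--------------------------------
F $          - - * - ( $  output F → P (
P ( $        - - * - ( $  output P → - B
- B ( $      - - * - ( $  match '-'
B ( $        - * - ( $    output B → S * -
S * - ( $    - * - ( $    output S → P
P * - ( $    - * - ( $    output P → - B
- B * - ( $  - * - ( $    match '-'
B * - ( $    * - ( $      output B → ε
* - ( $      * - ( $      match '*'
- ( $        - ( $        match '-'
( $          ( $          match '('
$            $            accept

The string is accepted.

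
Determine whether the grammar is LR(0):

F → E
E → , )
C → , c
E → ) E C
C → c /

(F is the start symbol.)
A grammar is LR(0) if no state in the canonical LR(0) collection has:
  - both a shift item (dot before a terminal) and a complete item (shift-reduce conflict), or
  - two or more complete items (reduce-reduce conflict; the accept item [F' → F .] counts as a complete item here).

Augment with F' → F and build the canonical LR(0) collection (I0 = CLOSURE({[F' → . F]}), then GOTO on every symbol after a dot until no new states appear). It has 12 states:
  I0: { [E → . ) E C], [E → . , )], [F → . E], [F' → . F] }  — shift
  I1: { [E → ) . E C], [E → . ) E C], [E → . , )] }  — shift
  I2: { [E → , . )] }  — shift
  I3: { [F → E .] }  — reduce
  I4: { [F' → F .] }  — accept
  I5: { [E → , ) .] }  — reduce
  I6: { [C → . , c], [C → . c /], [E → ) E . C] }  — shift
  I7: { [C → , . c] }  — shift
  I8: { [E → ) E C .] }  — reduce
  I9: { [C → c . /] }  — shift
  I10: { [C → c / .] }  — reduce
  I11: { [C → , c .] }  — reduce

Every state is either a pure shift/goto state or contains exactly one complete item and nothing to shift — no conflicts. The grammar is LR(0).

Answer: Yes, the grammar is LR(0)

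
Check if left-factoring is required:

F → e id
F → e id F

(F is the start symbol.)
Yes, F has productions with common prefix 'e id'

Left-factoring is needed when two productions for the same non-terminal
share a common prefix on the right-hand side.

Productions for F:
  F → e id
  F → e id F

Found common prefix 'e id' in productions for F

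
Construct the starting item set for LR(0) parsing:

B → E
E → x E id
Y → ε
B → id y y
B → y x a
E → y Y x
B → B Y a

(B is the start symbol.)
First, augment the grammar with B' → B
I₀ = CLOSURE({ [B' → . B] }):
  [B' → . B] has the dot before B: add [B → . E], [B → . id y y], [B → . y x a], [B → . B Y a]
  [B → . E] has the dot before E: add [E → . x E id], [E → . y Y x]
No further items can be added.

I₀ = { [B → . B Y a], [B → . E], [B → . id y y], [B → . y x a], [B' → . B], [E → . x E id], [E → . y Y x] }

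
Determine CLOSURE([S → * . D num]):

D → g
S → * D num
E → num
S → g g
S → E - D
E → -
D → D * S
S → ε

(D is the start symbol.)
{ [D → . D * S], [D → . g], [S → * . D num] }

To compute CLOSURE, for each item [A → α.Bβ] where B is a non-terminal, add [B → .γ] for all productions B → γ; repeat for the newly added items until nothing changes.

Start with: [S → * . D num]
  [S → * . D num] has the dot before D: add [D → . g], [D → . D * S]
No further items can be added.

CLOSURE = { [D → . D * S], [D → . g], [S → * . D num] }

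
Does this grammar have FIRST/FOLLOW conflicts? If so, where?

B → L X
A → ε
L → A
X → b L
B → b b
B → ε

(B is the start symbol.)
No FIRST/FOLLOW conflicts.

A FIRST/FOLLOW conflict occurs when a non-terminal N has a nullable alternative N → β (β ⇒* ε) and another alternative N → α with FIRST(α) ∩ FOLLOW(N) ≠ ∅: on such a lookahead the parser cannot decide between expanding α and letting N vanish via β.

Nullable non-terminals: A, B, L.
FIRST sets used below: FIRST(L) = { ε }, FIRST(X) = { 'b' }
A has a nullable alternative but only one production, so nothing to check.

B: nullable alternative(s) B → ε; FOLLOW(B) = { $ }
  B → L X: FIRST \ {ε} = { 'b' } — disjoint from FOLLOW(B)
  B → b b: FIRST \ {ε} = { 'b' } — disjoint from FOLLOW(B)
  B → ε: FIRST \ {ε} = { } — this is the only nullable alternative, skip
L has a nullable alternative but only one production, so nothing to check.

X has no nullable alternative, so no FIRST/FOLLOW check is needed there.

No FIRST/FOLLOW conflicts found.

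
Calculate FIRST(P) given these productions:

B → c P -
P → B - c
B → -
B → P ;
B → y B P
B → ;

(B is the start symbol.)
FIRST sets of the other non-terminals involved (by the same procedure, iterated to a fixed point):
  FIRST(B) = { '-', ';', 'c', 'y' }

From P → B - c:
  - B is a non-terminal: add FIRST(B) \ {ε} = { '-', ';', 'c', 'y' }
    B is not nullable, so stop

Collecting: FIRST(P) = { '-', ';', 'c', 'y' }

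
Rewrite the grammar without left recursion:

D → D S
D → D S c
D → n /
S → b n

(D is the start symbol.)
D is directly left-recursive. The standard transformation for
  A → A α₁ | ... | A α_m | β₁ | ... | β_n
is
  A  → β₁ A' | ... | β_n A'
  A' → α₁ A' | ... | α_m A' | ε

D → n / becomes D → n / D'
D → D S becomes D' → S D'
D → D S c becomes D' → S c D'
Add D' → ε

Productions for other non-terminals are unchanged:
  S → b n

Resulting grammar:
D → n / D'
D' → S D'
D' → S c D'
D' → ε
S → b n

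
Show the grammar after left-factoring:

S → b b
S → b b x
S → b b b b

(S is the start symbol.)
S → b b S'
S' → ε
S' → x
S' → b b

Left-factoring transforms A → αβ₁ | αβ₂ into A → αA' and A' → β₁ | β₂
(α is the longest common prefix among the alternatives). Repeat until
no nonterminal has two alternatives with a common prefix.

Round 1: S has alternatives sharing prefix 'b b'. Introduce S': S → b b S'
  Add: S' → ε
  Add: S' → x
  Add: S' → b b

No remaining common prefixes — done.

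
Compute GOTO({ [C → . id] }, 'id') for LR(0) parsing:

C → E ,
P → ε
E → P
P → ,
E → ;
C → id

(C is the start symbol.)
{ [C → id .] }

GOTO(I, 'id') = CLOSURE({ [A → αX.β] : [A → α.Xβ] ∈ I, X = 'id' })

Items with dot before 'id', with the dot advanced:
  [C → . id] → [C → id .]
Closure adds nothing (no advanced item has the dot before a non-terminal).

GOTO = { [C → id .] }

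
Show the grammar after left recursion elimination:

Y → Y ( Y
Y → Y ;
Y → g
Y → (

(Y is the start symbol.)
Y is directly left-recursive. The standard transformation for
  A → A α₁ | ... | A α_m | β₁ | ... | β_n
is
  A  → β₁ A' | ... | β_n A'
  A' → α₁ A' | ... | α_m A' | ε

Y → g becomes Y → g Y'
Y → ( becomes Y → ( Y'
Y → Y ( Y becomes Y' → ( Y Y'
Y → Y ; becomes Y' → ; Y'
Add Y' → ε

Resulting grammar:
Y → g Y'
Y → ( Y'
Y' → ( Y Y'
Y' → ; Y'
Y' → ε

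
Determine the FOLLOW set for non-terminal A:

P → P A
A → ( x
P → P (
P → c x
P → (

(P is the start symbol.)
{ $, '(' }

To compute FOLLOW(A), find every occurrence of A on a right-hand side N → α A β: add FIRST(β) \ {ε}, and if β is empty or nullable also add FOLLOW(N). Iterate to a fixed point.

In P → P A: A is at the end, add FOLLOW(P)

The FOLLOW sets referred to above (computed the same way, to a fixed point):
  FOLLOW(P) = { $, '(' }

Taking the union: FOLLOW(A) = { $, '(' }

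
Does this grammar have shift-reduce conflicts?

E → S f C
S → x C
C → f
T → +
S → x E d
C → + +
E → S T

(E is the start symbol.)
No shift-reduce conflicts

A shift-reduce conflict occurs when an LR(0) state has both:
  - a complete (reduce) item [A → α .] (dot at the end), and
  - a shift item [B → β . c γ] (dot before a terminal).

Augment with E' → E and build the canonical LR(0) collection (I0 = CLOSURE({[E' → . E]}), then GOTO on every symbol after a dot until no new states appear). It has 14 states:
  I0: { [E → . S T], [E → . S f C], [E' → . E], [S → . x C], [S → . x E d] }  — shift
  I1: { [E' → E .] }  — accept
  I2: { [E → S . T], [E → S . f C], [T → . +] }  — shift
  I3: { [C → . + +], [C → . f], [E → . S T], [E → . S f C], [S → . x C], [S → . x E d], [S → x . C], [S → x . E d] }  — shift
  I4: { [C → + . +] }  — shift
  I5: { [S → x C .] }  — reduce
  I6: { [S → x E . d] }  — shift
  I7: { [C → f .] }  — reduce
  I8: { [S → x E d .] }  — reduce
  I9: { [C → + + .] }  — reduce
  I10: { [T → + .] }  — reduce
  I11: { [E → S T .] }  — reduce
  I12: { [C → . + +], [C → . f], [E → S f . C] }  — shift
  I13: { [E → S f C .] }  — reduce

No state contains both a complete item and a shift item.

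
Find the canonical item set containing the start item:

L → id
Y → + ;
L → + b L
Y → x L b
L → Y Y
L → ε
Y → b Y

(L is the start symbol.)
First, augment the grammar with L' → L
I₀ = CLOSURE({ [L' → . L] }):
  [L' → . L] has the dot before L: add [L → . id], [L → . + b L], [L → . Y Y], [L → .]
  [L → . Y Y] has the dot before Y: add [Y → . + ;], [Y → . x L b], [Y → . b Y]
No further items can be added.

I₀ = { [L → . + b L], [L → . Y Y], [L → . id], [L → .], [L' → . L], [Y → . + ;], [Y → . b Y], [Y → . x L b] }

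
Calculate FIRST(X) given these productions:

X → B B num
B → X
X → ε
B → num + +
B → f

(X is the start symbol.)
{ 'f', 'num', ε }

FIRST sets of the other non-terminals involved (by the same procedure, iterated to a fixed point):
  FIRST(B) = { 'f', 'num', ε }

From X → B B num:
  - B is a non-terminal: add FIRST(B) \ {ε} = { 'f', 'num' }
    B is nullable, so continue to the next symbol
  - B is a non-terminal: add FIRST(B) \ {ε} = { 'f', 'num' }
    B is nullable, so continue to the next symbol
  - num is a terminal: add 'num' and stop
From X → ε:
  - ε-production, so ε ∈ FIRST(X)

Collecting: FIRST(X) = { 'f', 'num', ε }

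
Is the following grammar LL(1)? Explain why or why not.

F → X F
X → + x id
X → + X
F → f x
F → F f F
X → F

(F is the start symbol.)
No. Predict set conflict for F: { 'f' }

Relevant sets:
  FIRST(X) = { '+', 'f' }
  FIRST(F) = { '+', 'f' }

For F:
  PREDICT(F → X F) = { '+', 'f' }
  PREDICT(F → f x) = { 'f' }
  PREDICT(F → F f F) = { '+', 'f' }
For X:
  PREDICT(X → '+' x id) = { '+' }
  PREDICT(X → '+' X) = { '+' }
  PREDICT(X → F) = { '+', 'f' }

Conflict found: Predict set conflict for F: { 'f' }
The grammar is NOT LL(1).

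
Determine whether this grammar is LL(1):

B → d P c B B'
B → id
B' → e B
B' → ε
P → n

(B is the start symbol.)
Relevant sets:
  FOLLOW(B') = { $, 'e' }

For B:
  PREDICT(B → d P c B B') = { 'd' }
  PREDICT(B → id) = { 'id' }
For B':
  PREDICT(B' → e B) = { 'e' }
  PREDICT(B' → ε) = { $, 'e' }
P has a single production, so nothing to check there.

Conflict found: Predict set conflict for B': { 'e' }
The grammar is NOT LL(1).

Answer: No. Predict set conflict for B': { 'e' }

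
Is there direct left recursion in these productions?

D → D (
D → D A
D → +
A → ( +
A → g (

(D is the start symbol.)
Yes, D is left-recursive

D → D (: LEFT RECURSIVE (starts with D)
D → D A: LEFT RECURSIVE (starts with D)
D → +: starts with '+'
A → ( +: starts with '('
A → g (: starts with g

The grammar has direct left recursion on: D.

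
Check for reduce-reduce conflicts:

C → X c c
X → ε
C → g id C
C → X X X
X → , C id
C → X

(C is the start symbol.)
Augment with C' → C and build the canonical LR(0) collection (I0 = CLOSURE({[C' → . C]}), then GOTO on every symbol after a dot until no new states appear). It has 13 states:
  I0: { [C → . X X X], [C → . X c c], [C → . X], [C → . g id C], [C' → . C], [X → . , C id], [X → .] }  — shift, reduce
  I1: { [C → . X X X], [C → . X c c], [C → . X], [C → . g id C], [X → , . C id], [X → . , C id], [X → .] }  — shift, reduce
  I2: { [C' → C .] }  — accept
  I3: { [C → X . X X], [C → X . c c], [C → X .], [X → . , C id], [X → .] }  — shift, 2 reduces
  I4: { [C → g . id C] }  — shift
  I5: { [C → . X X X], [C → . X c c], [C → . X], [C → . g id C], [C → g id . C], [X → . , C id], [X → .] }  — shift, reduce
  I6: { [C → g id C .] }  — reduce
  I7: { [C → X X . X], [X → . , C id], [X → .] }  — shift, reduce
  I8: { [C → X c . c] }  — shift
  I9: { [C → X c c .] }  — reduce
  I10: { [C → X X X .] }  — reduce
  I11: { [X → , C . id] }  — shift
  I12: { [X → , C id .] }  — reduce

I3 contains complete items [C → X .], [X → .] — reduce-reduce conflict.

Answer: Yes — I3: [C → X .] vs [X → .]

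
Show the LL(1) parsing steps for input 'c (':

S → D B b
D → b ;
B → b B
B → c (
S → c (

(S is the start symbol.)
LL(1) parsing maintains a stack (initially the start symbol over $) and the input. At each step: if the stack top is a terminal, match it against the current input token; if it is a non-terminal N, replace it with the RHS of M[N, lookahead] (the unique production whose predict set contains the lookahead).

Stack is shown with the top on the left.

Stack  Input  Action
--------------------
S $    c ( $  output S → c (
c ( $  c ( $  match 'c'
( $    ( $    match '('
$      $      accept

The string is accepted.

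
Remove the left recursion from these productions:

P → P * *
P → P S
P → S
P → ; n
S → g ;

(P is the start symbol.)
P → S P'
P → ; n P'
P' → * * P'
P' → S P'
P' → ε
S → g ;

P is directly left-recursive. The standard transformation for
  A → A α₁ | ... | A α_m | β₁ | ... | β_n
is
  A  → β₁ A' | ... | β_n A'
  A' → α₁ A' | ... | α_m A' | ε

P → S becomes P → S P'
P → ; n becomes P → ; n P'
P → P * * becomes P' → * * P'
P → P S becomes P' → S P'
Add P' → ε

Productions for other non-terminals are unchanged:
  S → g ;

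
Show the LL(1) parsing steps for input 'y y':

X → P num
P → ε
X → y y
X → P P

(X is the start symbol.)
LL(1) parsing maintains a stack (initially the start symbol over $) and the input. At each step: if the stack top is a terminal, match it against the current input token; if it is a non-terminal N, replace it with the RHS of M[N, lookahead] (the unique production whose predict set contains the lookahead).

Stack is shown with the top on the left.

Stack  Input  Action
--------------------
X $    y y $  output X → y y
y y $  y y $  match 'y'
y $    y $    match 'y'
$      $      accept

The string is accepted.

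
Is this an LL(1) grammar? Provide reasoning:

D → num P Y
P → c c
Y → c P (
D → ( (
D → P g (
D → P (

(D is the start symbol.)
A grammar is LL(1) if for each non-terminal N with multiple productions, the predict sets of those productions are pairwise disjoint, where PREDICT(N → α) = (FIRST(α) \ {ε}) ∪ (FOLLOW(N) if α ⇒* ε).

Relevant sets:
  FIRST(P) = { 'c' }

For D:
  PREDICT(D → num P Y) = { 'num' }
  PREDICT(D → '(' '(') = { '(' }
  PREDICT(D → P g '(') = { 'c' }
  PREDICT(D → P '(') = { 'c' }
P, Y have a single production, so nothing to check there.

Conflict found: Predict set conflict for D: { 'c' }
The grammar is NOT LL(1).

Answer: No. Predict set conflict for D: { 'c' }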